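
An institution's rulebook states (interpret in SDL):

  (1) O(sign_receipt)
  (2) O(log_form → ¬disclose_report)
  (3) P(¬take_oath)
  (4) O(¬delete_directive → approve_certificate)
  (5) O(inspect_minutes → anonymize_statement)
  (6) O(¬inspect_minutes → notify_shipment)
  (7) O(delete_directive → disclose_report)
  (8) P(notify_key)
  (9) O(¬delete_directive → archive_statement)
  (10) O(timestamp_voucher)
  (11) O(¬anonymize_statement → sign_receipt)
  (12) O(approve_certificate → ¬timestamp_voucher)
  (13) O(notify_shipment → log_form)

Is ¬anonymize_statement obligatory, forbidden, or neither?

From premise 10 we have O(timestamp_voucher).
Premise 12, O(approve_certificate → ¬timestamp_voucher), contraposes to O(timestamp_voucher → ¬approve_certificate); with O(timestamp_voucher) we get O(¬approve_certificate).
Premise 4 is O(¬delete_directive → approve_certificate); contrapositively O(¬approve_certificate → delete_directive). Since O(¬approve_certificate) holds, K gives O(delete_directive).
Premise 7 is O(delete_directive → disclose_report); since O(delete_directive), deontic closure gives O(disclose_report).
Premise 2, O(log_form → ¬disclose_report), contraposes to O(disclose_report → ¬log_form); with O(disclose_report) we get O(¬log_form).
The contrapositive of premise 13 (O(notify_shipment → log_form)) is O(¬log_form → ¬notify_shipment), and O(¬log_form) is already established, so O(¬notify_shipment).
The contrapositive of premise 6 (O(¬inspect_minutes → notify_shipment)) is O(¬notify_shipment → inspect_minutes), and O(¬notify_shipment) is already established, so O(inspect_minutes).
Premise 5 is O(inspect_minutes → anonymize_statement); since O(inspect_minutes), deontic closure gives O(anonymize_statement).
Premises 1, 3, 8, 9, 11 do not contribute to this derivation.
Thus O(anonymize_statement), which is F(¬anonymize_statement): ¬anonymize_statement is forbidden.

Forbidden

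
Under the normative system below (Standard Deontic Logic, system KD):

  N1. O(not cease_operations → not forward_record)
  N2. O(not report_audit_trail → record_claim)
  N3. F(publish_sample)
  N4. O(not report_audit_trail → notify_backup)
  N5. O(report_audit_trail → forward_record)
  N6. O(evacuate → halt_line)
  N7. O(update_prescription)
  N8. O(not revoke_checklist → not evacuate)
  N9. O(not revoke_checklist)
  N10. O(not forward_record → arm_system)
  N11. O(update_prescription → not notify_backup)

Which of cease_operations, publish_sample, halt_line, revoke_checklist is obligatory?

cease_operations

Premise 7 states O(update_prescription) outright.
From O(update_prescription) and premise 11, O(update_prescription → not notify_backup), we obtain O(not notify_backup).
Premise 4, O(not report_audit_trail → notify_backup), contraposes to O(not notify_backup → report_audit_trail); with O(not notify_backup) we get O(report_audit_trail).
With premise 5, O(report_audit_trail → forward_record), the K-axiom yields O(forward_record).
Premise 1, O(not cease_operations → not forward_record), contraposes to O(forward_record → cease_operations); with O(forward_record) we get O(cease_operations).
So O(cease_operations) holds — cease_operations is obligatory. None of the other listed options is made obligatory by any chain of premises.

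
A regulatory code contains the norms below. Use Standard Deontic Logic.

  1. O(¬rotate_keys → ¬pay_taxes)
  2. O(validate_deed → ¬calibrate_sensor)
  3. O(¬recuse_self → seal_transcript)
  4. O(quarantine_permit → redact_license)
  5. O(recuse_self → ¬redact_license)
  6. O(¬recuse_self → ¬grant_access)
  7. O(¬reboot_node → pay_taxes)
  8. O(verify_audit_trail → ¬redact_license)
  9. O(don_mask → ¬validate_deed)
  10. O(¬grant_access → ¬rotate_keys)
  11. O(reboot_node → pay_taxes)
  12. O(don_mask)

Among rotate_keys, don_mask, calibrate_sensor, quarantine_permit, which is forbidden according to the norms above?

quarantine_permit

Premises 7 and 11 are O(¬reboot_node → pay_taxes) and O(reboot_node → pay_taxes); every ideal world satisfies ¬reboot_node or reboot_node, so in either case pay_taxes holds — hence O(pay_taxes).
Premise 1, O(¬rotate_keys → ¬pay_taxes), contraposes to O(pay_taxes → rotate_keys); with O(pay_taxes) we get O(rotate_keys).
Premise 10 is O(¬grant_access → ¬rotate_keys); contrapositively O(rotate_keys → grant_access). Since O(rotate_keys) holds, K gives O(grant_access).
The contrapositive of premise 6 (O(¬recuse_self → ¬grant_access)) is O(grant_access → recuse_self), and O(grant_access) is already established, so O(recuse_self).
Applying K to premise 5 (O(recuse_self → ¬redact_license)) and O(recuse_self) yields O(¬redact_license).
Premise 4, O(quarantine_permit → redact_license), contraposes to O(¬redact_license → ¬quarantine_permit); with O(¬redact_license) we get O(¬quarantine_permit).
So O(¬quarantine_permit) holds, i.e. quarantine_permit is forbidden. None of the other listed options is forbidden under the premises.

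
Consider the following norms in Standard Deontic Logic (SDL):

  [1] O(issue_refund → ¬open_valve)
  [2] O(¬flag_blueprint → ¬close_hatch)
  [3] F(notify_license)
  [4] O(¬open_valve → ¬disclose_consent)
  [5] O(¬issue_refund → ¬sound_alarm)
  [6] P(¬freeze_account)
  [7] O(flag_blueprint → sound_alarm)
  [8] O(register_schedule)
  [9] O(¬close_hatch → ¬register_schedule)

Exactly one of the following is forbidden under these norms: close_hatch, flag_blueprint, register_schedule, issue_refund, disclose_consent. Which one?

Premise 8 gives O(register_schedule).
Premise 9, O(¬close_hatch → ¬register_schedule), contraposes to O(register_schedule → close_hatch); with O(register_schedule) we get O(close_hatch).
Premise 2 is O(¬flag_blueprint → ¬close_hatch); contrapositively O(close_hatch → flag_blueprint). Since O(close_hatch) holds, K gives O(flag_blueprint).
From O(flag_blueprint) and premise 7, O(flag_blueprint → sound_alarm), we obtain O(sound_alarm).
The contrapositive of premise 5 (O(¬issue_refund → ¬sound_alarm)) is O(sound_alarm → issue_refund), and O(sound_alarm) is already established, so O(issue_refund).
With premise 1, O(issue_refund → ¬open_valve), the K-axiom yields O(¬open_valve).
Applying K to premise 4 (O(¬open_valve → ¬disclose_consent)) and O(¬open_valve) yields O(¬disclose_consent).
So O(¬disclose_consent) holds, i.e. disclose_consent is forbidden. None of the other listed options is forbidden under the premises.

disclose_consent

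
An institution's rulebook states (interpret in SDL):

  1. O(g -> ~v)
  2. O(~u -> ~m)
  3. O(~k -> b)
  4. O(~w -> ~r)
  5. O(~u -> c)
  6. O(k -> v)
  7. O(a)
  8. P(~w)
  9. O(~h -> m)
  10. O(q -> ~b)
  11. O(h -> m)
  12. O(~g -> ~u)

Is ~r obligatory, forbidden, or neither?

Neither

Premise 4 is O(~w -> ~r), but O(~w) is not derivable from the premises (the permission P(~w) asserts only ~O(w), not O(~w)), so it does not yield O(~r).
No premise or chain of K-axiom applications forces O(~r), and none forces O(r). So ~r is neither obligatory nor forbidden under these norms.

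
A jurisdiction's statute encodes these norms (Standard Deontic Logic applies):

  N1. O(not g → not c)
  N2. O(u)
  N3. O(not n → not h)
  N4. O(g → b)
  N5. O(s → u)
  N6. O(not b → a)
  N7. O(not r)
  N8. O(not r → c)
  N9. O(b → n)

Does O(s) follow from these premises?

No

Premise 5 is O(s → u); even if O(u) held, inferring O(s) would be affirming the consequent — invalid.
No other premise forces O(s). An ideal world satisfying every premise can still have s false, so O(s) is not derivable.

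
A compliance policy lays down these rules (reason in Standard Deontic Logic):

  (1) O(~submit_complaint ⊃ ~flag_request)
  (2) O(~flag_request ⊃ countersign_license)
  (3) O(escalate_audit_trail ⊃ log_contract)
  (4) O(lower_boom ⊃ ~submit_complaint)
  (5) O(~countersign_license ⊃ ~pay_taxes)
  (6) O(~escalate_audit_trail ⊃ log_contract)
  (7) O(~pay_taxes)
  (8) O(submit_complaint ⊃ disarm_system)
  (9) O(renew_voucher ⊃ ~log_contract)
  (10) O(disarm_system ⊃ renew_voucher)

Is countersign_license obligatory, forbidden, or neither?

Premises 3 and 6 cover both cases: O(escalate_audit_trail ⊃ log_contract) and O(~escalate_audit_trail ⊃ log_contract). Since escalate_audit_trail ∨ ~escalate_audit_trail is a tautology, O(log_contract) follows.
The contrapositive of premise 9 (O(renew_voucher ⊃ ~log_contract)) is O(log_contract ⊃ ~renew_voucher), and O(log_contract) is already established, so O(~renew_voucher).
The contrapositive of premise 10 (O(disarm_system ⊃ renew_voucher)) is O(~renew_voucher ⊃ ~disarm_system), and O(~renew_voucher) is already established, so O(~disarm_system).
The contrapositive of premise 8 (O(submit_complaint ⊃ disarm_system)) is O(~disarm_system ⊃ ~submit_complaint), and O(~disarm_system) is already established, so O(~submit_complaint).
From O(~submit_complaint) and premise 1, O(~submit_complaint ⊃ ~flag_request), we obtain O(~flag_request).
Premise 2 is O(~flag_request ⊃ countersign_license); since O(~flag_request), deontic closure gives O(countersign_license).
Premises 4, 5, 7 do not contribute to this derivation.
Hence countersign_license is obligatory.

Obligatory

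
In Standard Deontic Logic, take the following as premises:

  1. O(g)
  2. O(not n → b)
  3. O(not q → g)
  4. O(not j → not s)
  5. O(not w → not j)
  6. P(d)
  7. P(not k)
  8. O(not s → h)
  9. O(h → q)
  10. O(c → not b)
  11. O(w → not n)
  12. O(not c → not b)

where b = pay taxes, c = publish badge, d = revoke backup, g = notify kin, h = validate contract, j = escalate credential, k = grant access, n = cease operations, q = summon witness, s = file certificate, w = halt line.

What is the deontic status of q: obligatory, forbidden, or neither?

Obligatory

By case analysis on not c: premise 12 gives O(not c → not b) and premise 10 gives O(c → not b), so O(not b) either way.
The contrapositive of premise 2 (O(not n → b)) is O(not b → n), and O(not b) is already established, so O(n).
The contrapositive of premise 11 (O(w → not n)) is O(n → not w), and O(n) is already established, so O(not w).
Applying K to premise 5 (O(not w → not j)) and O(not w) yields O(not j).
With premise 4, O(not j → not s), the K-axiom yields O(not s).
From O(not s) and premise 8, O(not s → h), we obtain O(h).
Premise 9 is O(h → q); since O(h), deontic closure gives O(q).
Premises 1, 3, 6, 7 do not contribute to this derivation.
Hence q is obligatory.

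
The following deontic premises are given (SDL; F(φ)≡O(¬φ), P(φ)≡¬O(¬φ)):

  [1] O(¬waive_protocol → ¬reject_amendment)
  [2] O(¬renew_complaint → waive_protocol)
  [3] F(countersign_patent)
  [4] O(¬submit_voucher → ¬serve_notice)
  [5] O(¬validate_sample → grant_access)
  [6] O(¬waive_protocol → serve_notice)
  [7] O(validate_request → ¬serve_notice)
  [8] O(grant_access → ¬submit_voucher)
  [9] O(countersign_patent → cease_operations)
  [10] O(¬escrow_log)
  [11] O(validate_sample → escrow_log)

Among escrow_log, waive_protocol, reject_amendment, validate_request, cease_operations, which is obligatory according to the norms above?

waive_protocol

From premise 10 we have O(¬escrow_log).
The contrapositive of premise 11 (O(validate_sample → escrow_log)) is O(¬escrow_log → ¬validate_sample), and O(¬escrow_log) is already established, so O(¬validate_sample).
With premise 5, O(¬validate_sample → grant_access), the K-axiom yields O(grant_access).
Premise 8 is O(grant_access → ¬submit_voucher); since O(grant_access), deontic closure gives O(¬submit_voucher).
With premise 4, O(¬submit_voucher → ¬serve_notice), the K-axiom yields O(¬serve_notice).
The contrapositive of premise 6 (O(¬waive_protocol → serve_notice)) is O(¬serve_notice → waive_protocol), and O(¬serve_notice) is already established, so O(waive_protocol).
So O(waive_protocol) holds — waive_protocol is obligatory. None of the other listed options is made obligatory by any chain of premises.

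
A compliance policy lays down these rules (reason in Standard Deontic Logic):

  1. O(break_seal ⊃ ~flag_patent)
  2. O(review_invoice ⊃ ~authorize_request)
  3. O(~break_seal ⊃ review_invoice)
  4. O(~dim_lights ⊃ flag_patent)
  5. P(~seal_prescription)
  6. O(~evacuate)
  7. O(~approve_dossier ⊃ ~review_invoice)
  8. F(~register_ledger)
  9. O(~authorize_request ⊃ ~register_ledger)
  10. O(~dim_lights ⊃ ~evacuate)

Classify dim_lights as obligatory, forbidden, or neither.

Obligatory

Premise 8 is F(~register_ledger), i.e. O(register_ledger).
Premise 9, O(~authorize_request ⊃ ~register_ledger), contraposes to O(register_ledger ⊃ authorize_request); with O(register_ledger) we get O(authorize_request).
Premise 2 is O(review_invoice ⊃ ~authorize_request); contrapositively O(authorize_request ⊃ ~review_invoice). Since O(authorize_request) holds, K gives O(~review_invoice).
Premise 3, O(~break_seal ⊃ review_invoice), contraposes to O(~review_invoice ⊃ break_seal); with O(~review_invoice) we get O(break_seal).
Premise 1 is O(break_seal ⊃ ~flag_patent); since O(break_seal), deontic closure gives O(~flag_patent).
The contrapositive of premise 4 (O(~dim_lights ⊃ flag_patent)) is O(~flag_patent ⊃ dim_lights), and O(~flag_patent) is already established, so O(dim_lights).
Premises 5, 6, 7, 10 do not contribute to this derivation.
Hence dim_lights is obligatory.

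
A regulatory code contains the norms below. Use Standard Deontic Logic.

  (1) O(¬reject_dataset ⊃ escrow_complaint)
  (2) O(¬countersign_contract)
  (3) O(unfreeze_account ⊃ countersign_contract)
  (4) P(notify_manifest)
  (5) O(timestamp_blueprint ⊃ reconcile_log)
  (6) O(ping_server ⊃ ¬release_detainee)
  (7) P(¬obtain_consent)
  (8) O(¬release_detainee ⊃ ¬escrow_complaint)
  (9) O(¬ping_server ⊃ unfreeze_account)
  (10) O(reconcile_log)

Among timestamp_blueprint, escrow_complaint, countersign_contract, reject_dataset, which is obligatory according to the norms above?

reject_dataset

Premise 2 gives O(¬countersign_contract).
Premise 3, O(unfreeze_account ⊃ countersign_contract), contraposes to O(¬countersign_contract ⊃ ¬unfreeze_account); with O(¬countersign_contract) we get O(¬unfreeze_account).
Premise 9 is O(¬ping_server ⊃ unfreeze_account); contrapositively O(¬unfreeze_account ⊃ ping_server). Since O(¬unfreeze_account) holds, K gives O(ping_server).
Premise 6 is O(ping_server ⊃ ¬release_detainee); since O(ping_server), deontic closure gives O(¬release_detainee).
With premise 8, O(¬release_detainee ⊃ ¬escrow_complaint), the K-axiom yields O(¬escrow_complaint).
Premise 1, O(¬reject_dataset ⊃ escrow_complaint), contraposes to O(¬escrow_complaint ⊃ reject_dataset); with O(¬escrow_complaint) we get O(reject_dataset).
So O(reject_dataset) holds — reject_dataset is obligatory. None of the other listed options is made obligatory by any chain of premises.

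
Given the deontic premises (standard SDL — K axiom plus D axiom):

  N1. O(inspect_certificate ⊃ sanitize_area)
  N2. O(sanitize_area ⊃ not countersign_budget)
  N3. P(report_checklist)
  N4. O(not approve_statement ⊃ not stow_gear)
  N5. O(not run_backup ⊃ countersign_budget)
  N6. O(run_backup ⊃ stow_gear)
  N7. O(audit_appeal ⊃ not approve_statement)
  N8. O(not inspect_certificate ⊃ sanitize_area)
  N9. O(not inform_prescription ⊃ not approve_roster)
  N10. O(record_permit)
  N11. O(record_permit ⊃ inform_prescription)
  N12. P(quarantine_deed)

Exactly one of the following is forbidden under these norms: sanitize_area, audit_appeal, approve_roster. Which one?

Premises 1 and 8 are O(inspect_certificate ⊃ sanitize_area) and O(not inspect_certificate ⊃ sanitize_area); every ideal world satisfies inspect_certificate or not inspect_certificate, so in either case sanitize_area holds — hence O(sanitize_area).
Applying K to premise 2 (O(sanitize_area ⊃ not countersign_budget)) and O(sanitize_area) yields O(not countersign_budget).
Premise 5, O(not run_backup ⊃ countersign_budget), contraposes to O(not countersign_budget ⊃ run_backup); with O(not countersign_budget) we get O(run_backup).
From O(run_backup) and premise 6, O(run_backup ⊃ stow_gear), we obtain O(stow_gear).
Premise 4, O(not approve_statement ⊃ not stow_gear), contraposes to O(stow_gear ⊃ approve_statement); with O(stow_gear) we get O(approve_statement).
Premise 7, O(audit_appeal ⊃ not approve_statement), contraposes to O(approve_statement ⊃ not audit_appeal); with O(approve_statement) we get O(not audit_appeal).
So O(not audit_appeal) holds, i.e. audit_appeal is forbidden. None of the other listed options is forbidden under the premises.

audit_appeal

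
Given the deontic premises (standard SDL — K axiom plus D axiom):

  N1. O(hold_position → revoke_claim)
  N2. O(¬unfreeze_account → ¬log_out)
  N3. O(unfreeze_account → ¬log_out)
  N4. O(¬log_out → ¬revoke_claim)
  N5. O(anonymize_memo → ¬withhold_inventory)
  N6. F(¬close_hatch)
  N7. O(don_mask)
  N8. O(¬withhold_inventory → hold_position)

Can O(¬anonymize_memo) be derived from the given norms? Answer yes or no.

Yes

Premises 2 and 3 are O(¬unfreeze_account → ¬log_out) and O(unfreeze_account → ¬log_out); every ideal world satisfies ¬unfreeze_account or unfreeze_account, so in either case ¬log_out holds — hence O(¬log_out).
Premise 4 is O(¬log_out → ¬revoke_claim); since O(¬log_out), deontic closure gives O(¬revoke_claim).
Premise 1, O(hold_position → revoke_claim), contraposes to O(¬revoke_claim → ¬hold_position); with O(¬revoke_claim) we get O(¬hold_position).
Premise 8 is O(¬withhold_inventory → hold_position); contrapositively O(¬hold_position → withhold_inventory). Since O(¬hold_position) holds, K gives O(withhold_inventory).
The contrapositive of premise 5 (O(anonymize_memo → ¬withhold_inventory)) is O(withhold_inventory → ¬anonymize_memo), and O(withhold_inventory) is already established, so O(¬anonymize_memo).
Premises 6, 7 do not contribute to this derivation.
So O(¬anonymize_memo) follows.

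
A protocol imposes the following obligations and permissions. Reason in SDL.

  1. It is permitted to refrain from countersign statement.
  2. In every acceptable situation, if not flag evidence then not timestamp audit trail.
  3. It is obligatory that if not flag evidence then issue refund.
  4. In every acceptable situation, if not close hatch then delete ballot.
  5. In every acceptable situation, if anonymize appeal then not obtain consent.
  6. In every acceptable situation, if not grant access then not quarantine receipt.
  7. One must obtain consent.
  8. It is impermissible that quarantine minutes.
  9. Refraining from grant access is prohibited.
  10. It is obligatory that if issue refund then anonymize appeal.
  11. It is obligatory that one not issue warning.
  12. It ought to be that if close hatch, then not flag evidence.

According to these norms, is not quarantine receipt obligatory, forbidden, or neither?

Premise 6 is O(¬grant_access → ¬quarantine_receipt), but O(¬grant_access) is not derivable from the premises, so it does not yield O(¬quarantine_receipt).
No premise or chain of K-axiom applications forces O(¬quarantine_receipt), and none forces O(quarantine_receipt). So ¬quarantine_receipt is neither obligatory nor forbidden under these norms.

Neither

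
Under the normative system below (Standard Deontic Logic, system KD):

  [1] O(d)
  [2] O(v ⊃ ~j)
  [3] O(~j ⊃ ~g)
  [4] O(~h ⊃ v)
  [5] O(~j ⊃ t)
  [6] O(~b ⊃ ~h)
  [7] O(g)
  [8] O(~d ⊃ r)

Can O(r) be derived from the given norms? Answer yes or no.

Premise 8 is O(~d ⊃ r), but O(~d) is not derivable from the premises, so it does not yield O(r).
No other premise forces O(r). An ideal world satisfying every premise can still have r false, so O(r) is not derivable.

No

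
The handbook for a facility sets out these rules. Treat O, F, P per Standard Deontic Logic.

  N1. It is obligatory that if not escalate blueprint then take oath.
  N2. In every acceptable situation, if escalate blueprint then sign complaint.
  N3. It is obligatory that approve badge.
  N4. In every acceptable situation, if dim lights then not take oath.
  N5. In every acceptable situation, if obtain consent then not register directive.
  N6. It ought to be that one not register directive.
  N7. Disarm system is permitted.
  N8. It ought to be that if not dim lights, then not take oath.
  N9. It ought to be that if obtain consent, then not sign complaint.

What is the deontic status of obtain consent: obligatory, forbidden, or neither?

Premises 8 and 4 cover both cases: O(¬dim_lights → ¬take_oath) and O(dim_lights → ¬take_oath). Since ¬dim_lights ∨ dim_lights is a tautology, O(¬take_oath) follows.
Premise 1, O(¬escalate_blueprint → take_oath), contraposes to O(¬take_oath → escalate_blueprint); with O(¬take_oath) we get O(escalate_blueprint).
With premise 2, O(escalate_blueprint → sign_complaint), the K-axiom yields O(sign_complaint).
Premise 9, O(obtain_consent → ¬sign_complaint), contraposes to O(sign_complaint → ¬obtain_consent); with O(sign_complaint) we get O(¬obtain_consent).
Premises 3, 5, 6, 7 do not contribute to this derivation.
Thus O(¬obtain_consent), which is F(obtain_consent): obtain_consent is forbidden.

Forbidden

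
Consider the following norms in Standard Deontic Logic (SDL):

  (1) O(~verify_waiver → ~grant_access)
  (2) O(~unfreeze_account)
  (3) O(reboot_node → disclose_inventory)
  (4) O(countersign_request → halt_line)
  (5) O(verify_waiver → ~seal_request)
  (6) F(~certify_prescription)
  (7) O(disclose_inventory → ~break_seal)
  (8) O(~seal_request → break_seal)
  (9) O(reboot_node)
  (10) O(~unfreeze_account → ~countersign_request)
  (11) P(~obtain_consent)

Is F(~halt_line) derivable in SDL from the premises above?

Premise 4 is O(countersign_request → halt_line), but O(countersign_request) is not derivable from the premises, so it does not yield O(halt_line).
No other premise forces O(halt_line). An ideal world satisfying every premise can still have ~halt_line true, so F(~halt_line) is not derivable.

No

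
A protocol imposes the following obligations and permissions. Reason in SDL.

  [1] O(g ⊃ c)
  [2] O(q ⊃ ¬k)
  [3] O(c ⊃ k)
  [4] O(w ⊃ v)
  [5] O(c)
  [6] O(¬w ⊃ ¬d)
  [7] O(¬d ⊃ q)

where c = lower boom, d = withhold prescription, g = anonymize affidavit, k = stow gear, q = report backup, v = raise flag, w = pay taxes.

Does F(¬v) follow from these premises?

Yes

From premise 5 we have O(c).
From O(c) and premise 3, O(c ⊃ k), we obtain O(k).
The contrapositive of premise 2 (O(q ⊃ ¬k)) is O(k ⊃ ¬q), and O(k) is already established, so O(¬q).
The contrapositive of premise 7 (O(¬d ⊃ q)) is O(¬q ⊃ d), and O(¬q) is already established, so O(d).
The contrapositive of premise 6 (O(¬w ⊃ ¬d)) is O(d ⊃ w), and O(d) is already established, so O(w).
With premise 4, O(w ⊃ v), the K-axiom yields O(v).
Premise 1 does not contribute to this derivation.
So O(v) holds, i.e. F(¬v). The claim follows.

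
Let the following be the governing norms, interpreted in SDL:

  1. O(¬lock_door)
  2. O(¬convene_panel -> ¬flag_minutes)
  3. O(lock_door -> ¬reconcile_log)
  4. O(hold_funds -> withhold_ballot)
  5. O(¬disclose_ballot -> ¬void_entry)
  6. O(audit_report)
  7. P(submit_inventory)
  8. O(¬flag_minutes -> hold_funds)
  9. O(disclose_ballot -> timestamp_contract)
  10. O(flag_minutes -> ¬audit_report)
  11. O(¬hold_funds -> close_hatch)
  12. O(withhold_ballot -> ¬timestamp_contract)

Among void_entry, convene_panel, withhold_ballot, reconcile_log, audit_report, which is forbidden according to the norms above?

void_entry

From premise 6 we have O(audit_report).
Premise 10 is O(flag_minutes -> ¬audit_report); contrapositively O(audit_report -> ¬flag_minutes). Since O(audit_report) holds, K gives O(¬flag_minutes).
Premise 8 is O(¬flag_minutes -> hold_funds); since O(¬flag_minutes), deontic closure gives O(hold_funds).
With premise 4, O(hold_funds -> withhold_ballot), the K-axiom yields O(withhold_ballot).
Premise 12 is O(withhold_ballot -> ¬timestamp_contract); since O(withhold_ballot), deontic closure gives O(¬timestamp_contract).
Premise 9, O(disclose_ballot -> timestamp_contract), contraposes to O(¬timestamp_contract -> ¬disclose_ballot); with O(¬timestamp_contract) we get O(¬disclose_ballot).
Premise 5 is O(¬disclose_ballot -> ¬void_entry); since O(¬disclose_ballot), deontic closure gives O(¬void_entry).
So O(¬void_entry) holds, i.e. void_entry is forbidden. None of the other listed options is forbidden under the premises.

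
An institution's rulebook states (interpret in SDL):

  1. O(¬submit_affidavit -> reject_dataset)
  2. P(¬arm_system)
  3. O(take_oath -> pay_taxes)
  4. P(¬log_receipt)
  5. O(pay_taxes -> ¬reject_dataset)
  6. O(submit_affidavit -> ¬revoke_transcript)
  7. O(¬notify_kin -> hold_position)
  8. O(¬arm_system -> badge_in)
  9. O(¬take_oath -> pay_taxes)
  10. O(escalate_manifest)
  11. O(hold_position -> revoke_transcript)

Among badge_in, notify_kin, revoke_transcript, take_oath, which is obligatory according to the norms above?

notify_kin

Premises 3 and 9 cover both cases: O(take_oath -> pay_taxes) and O(¬take_oath -> pay_taxes). Since take_oath ∨ ¬take_oath is a tautology, O(pay_taxes) follows.
With premise 5, O(pay_taxes -> ¬reject_dataset), the K-axiom yields O(¬reject_dataset).
Premise 1, O(¬submit_affidavit -> reject_dataset), contraposes to O(¬reject_dataset -> submit_affidavit); with O(¬reject_dataset) we get O(submit_affidavit).
Applying K to premise 6 (O(submit_affidavit -> ¬revoke_transcript)) and O(submit_affidavit) yields O(¬revoke_transcript).
Premise 11 is O(hold_position -> revoke_transcript); contrapositively O(¬revoke_transcript -> ¬hold_position). Since O(¬revoke_transcript) holds, K gives O(¬hold_position).
Premise 7, O(¬notify_kin -> hold_position), contraposes to O(¬hold_position -> notify_kin); with O(¬hold_position) we get O(notify_kin).
So O(notify_kin) holds — notify_kin is obligatory. None of the other listed options is made obligatory by any chain of premises.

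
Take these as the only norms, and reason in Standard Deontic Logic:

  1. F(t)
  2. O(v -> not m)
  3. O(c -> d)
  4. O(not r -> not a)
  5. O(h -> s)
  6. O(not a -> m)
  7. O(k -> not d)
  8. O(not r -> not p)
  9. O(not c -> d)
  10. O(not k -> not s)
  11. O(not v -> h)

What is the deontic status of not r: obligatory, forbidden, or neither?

Forbidden

Premises 9 and 3 cover both cases: O(not c -> d) and O(c -> d). Since not c ∨ c is a tautology, O(d) follows.
Premise 7 is O(k -> not d); contrapositively O(d -> not k). Since O(d) holds, K gives O(not k).
With premise 10, O(not k -> not s), the K-axiom yields O(not s).
The contrapositive of premise 5 (O(h -> s)) is O(not s -> not h), and O(not s) is already established, so O(not h).
Premise 11, O(not v -> h), contraposes to O(not h -> v); with O(not h) we get O(v).
Premise 2 is O(v -> not m); since O(v), deontic closure gives O(not m).
Premise 6 is O(not a -> m); contrapositively O(not m -> a). Since O(not m) holds, K gives O(a).
Premise 4 is O(not r -> not a); contrapositively O(a -> r). Since O(a) holds, K gives O(r).
Premises 1, 8 do not contribute to this derivation.
Thus O(r), which is F(not r): not r is forbidden.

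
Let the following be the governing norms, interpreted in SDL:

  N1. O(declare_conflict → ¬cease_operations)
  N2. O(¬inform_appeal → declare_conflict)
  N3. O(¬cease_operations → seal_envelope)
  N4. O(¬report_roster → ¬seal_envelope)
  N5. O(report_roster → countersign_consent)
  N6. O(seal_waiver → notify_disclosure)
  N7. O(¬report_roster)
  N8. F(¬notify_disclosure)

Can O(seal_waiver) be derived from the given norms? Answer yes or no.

No

Premise 6 is O(seal_waiver → notify_disclosure); even if O(notify_disclosure) held, inferring O(seal_waiver) would be affirming the consequent — invalid.
No other premise forces O(seal_waiver). An ideal world satisfying every premise can still have seal_waiver false, so O(seal_waiver) is not derivable.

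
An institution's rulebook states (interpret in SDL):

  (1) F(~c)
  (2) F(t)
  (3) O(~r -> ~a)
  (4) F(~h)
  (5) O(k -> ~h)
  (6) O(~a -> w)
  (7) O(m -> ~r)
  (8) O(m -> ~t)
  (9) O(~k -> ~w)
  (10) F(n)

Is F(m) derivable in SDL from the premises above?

F(~h) at premise 4 means O(h).
The contrapositive of premise 5 (O(k -> ~h)) is O(h -> ~k), and O(h) is already established, so O(~k).
With premise 9, O(~k -> ~w), the K-axiom yields O(~w).
The contrapositive of premise 6 (O(~a -> w)) is O(~w -> a), and O(~w) is already established, so O(a).
The contrapositive of premise 3 (O(~r -> ~a)) is O(a -> r), and O(a) is already established, so O(r).
Premise 7, O(m -> ~r), contraposes to O(r -> ~m); with O(r) we get O(~m).
Premises 1, 2, 8, 10 do not contribute to this derivation.
So O(~m) holds, i.e. F(m). The claim follows.

Yes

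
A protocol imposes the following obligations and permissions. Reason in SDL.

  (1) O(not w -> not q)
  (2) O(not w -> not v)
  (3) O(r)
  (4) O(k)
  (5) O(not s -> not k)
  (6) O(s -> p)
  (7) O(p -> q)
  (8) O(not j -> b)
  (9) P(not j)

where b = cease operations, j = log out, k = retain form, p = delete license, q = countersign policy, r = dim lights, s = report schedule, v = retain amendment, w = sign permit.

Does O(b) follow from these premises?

Premise 8 is O(not j -> b), but O(not j) is not derivable from the premises (the permission P(not j) asserts only not O(j), not O(not j)), so it does not yield O(b).
No other premise forces O(b). An ideal world satisfying every premise can still have b false, so O(b) is not derivable.

No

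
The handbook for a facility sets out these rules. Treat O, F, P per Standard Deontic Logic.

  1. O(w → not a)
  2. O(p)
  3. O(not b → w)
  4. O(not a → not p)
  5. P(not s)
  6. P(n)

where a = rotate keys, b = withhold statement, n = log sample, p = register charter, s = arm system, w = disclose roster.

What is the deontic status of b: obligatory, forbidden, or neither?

Obligatory

Premise 2 states O(p) outright.
Premise 4 is O(not a → not p); contrapositively O(p → a). Since O(p) holds, K gives O(a).
Premise 1, O(w → not a), contraposes to O(a → not w); with O(a) we get O(not w).
Premise 3, O(not b → w), contraposes to O(not w → b); with O(not w) we get O(b).
Premises 5, 6 do not contribute to this derivation.
Hence b is obligatory.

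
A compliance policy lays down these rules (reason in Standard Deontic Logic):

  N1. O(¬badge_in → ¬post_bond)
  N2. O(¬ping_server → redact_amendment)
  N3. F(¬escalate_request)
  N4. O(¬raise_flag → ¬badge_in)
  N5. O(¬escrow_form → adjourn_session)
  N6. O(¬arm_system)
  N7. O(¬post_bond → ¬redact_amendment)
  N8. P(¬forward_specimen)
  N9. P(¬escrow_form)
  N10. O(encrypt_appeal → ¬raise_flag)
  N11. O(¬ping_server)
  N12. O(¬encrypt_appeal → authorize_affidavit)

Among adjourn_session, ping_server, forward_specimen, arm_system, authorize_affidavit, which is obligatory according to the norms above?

authorize_affidavit

Premise 11 states O(¬ping_server) outright.
With premise 2, O(¬ping_server → redact_amendment), the K-axiom yields O(redact_amendment).
The contrapositive of premise 7 (O(¬post_bond → ¬redact_amendment)) is O(redact_amendment → post_bond), and O(redact_amendment) is already established, so O(post_bond).
Premise 1, O(¬badge_in → ¬post_bond), contraposes to O(post_bond → badge_in); with O(post_bond) we get O(badge_in).
The contrapositive of premise 4 (O(¬raise_flag → ¬badge_in)) is O(badge_in → raise_flag), and O(badge_in) is already established, so O(raise_flag).
Premise 10 is O(encrypt_appeal → ¬raise_flag); contrapositively O(raise_flag → ¬encrypt_appeal). Since O(raise_flag) holds, K gives O(¬encrypt_appeal).
Premise 12 is O(¬encrypt_appeal → authorize_affidavit); since O(¬encrypt_appeal), deontic closure gives O(authorize_affidavit).
So O(authorize_affidavit) holds — authorize_affidavit is obligatory. None of the other listed options is made obligatory by any chain of premises.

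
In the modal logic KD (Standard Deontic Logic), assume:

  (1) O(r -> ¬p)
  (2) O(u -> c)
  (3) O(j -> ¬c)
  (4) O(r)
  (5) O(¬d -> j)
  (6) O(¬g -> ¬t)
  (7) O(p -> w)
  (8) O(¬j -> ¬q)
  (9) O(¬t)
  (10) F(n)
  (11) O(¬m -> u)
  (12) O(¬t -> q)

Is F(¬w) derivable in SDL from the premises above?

No

Premise 7 is O(p -> w), but O(p) is not derivable from the premises, so it does not yield O(w).
No other premise forces O(w). An ideal world satisfying every premise can still have ¬w true, so F(¬w) is not derivable.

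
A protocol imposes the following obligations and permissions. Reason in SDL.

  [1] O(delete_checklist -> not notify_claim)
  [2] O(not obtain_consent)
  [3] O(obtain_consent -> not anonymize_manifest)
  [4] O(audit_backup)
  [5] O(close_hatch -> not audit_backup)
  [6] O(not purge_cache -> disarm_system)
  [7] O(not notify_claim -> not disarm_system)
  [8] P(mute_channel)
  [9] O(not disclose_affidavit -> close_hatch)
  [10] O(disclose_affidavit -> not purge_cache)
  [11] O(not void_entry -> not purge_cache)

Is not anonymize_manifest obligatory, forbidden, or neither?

Neither

Premise 3 is O(obtain_consent -> not anonymize_manifest), but O(obtain_consent) is not derivable from the premises, so it does not yield O(not anonymize_manifest).
No premise or chain of K-axiom applications forces O(not anonymize_manifest), and none forces O(anonymize_manifest). So not anonymize_manifest is neither obligatory nor forbidden under these norms.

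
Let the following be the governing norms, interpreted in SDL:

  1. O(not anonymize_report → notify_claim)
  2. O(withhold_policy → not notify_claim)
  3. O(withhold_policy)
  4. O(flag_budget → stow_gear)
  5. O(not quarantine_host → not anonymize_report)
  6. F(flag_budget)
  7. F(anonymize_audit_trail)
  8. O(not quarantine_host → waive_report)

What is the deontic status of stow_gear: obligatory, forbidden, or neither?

Neither

Premise 4 is O(flag_budget → stow_gear), but O(flag_budget) is not derivable from the premises, so it does not yield O(stow_gear).
No premise or chain of K-axiom applications forces O(stow_gear), and none forces O(not stow_gear). So stow_gear is neither obligatory nor forbidden under these norms.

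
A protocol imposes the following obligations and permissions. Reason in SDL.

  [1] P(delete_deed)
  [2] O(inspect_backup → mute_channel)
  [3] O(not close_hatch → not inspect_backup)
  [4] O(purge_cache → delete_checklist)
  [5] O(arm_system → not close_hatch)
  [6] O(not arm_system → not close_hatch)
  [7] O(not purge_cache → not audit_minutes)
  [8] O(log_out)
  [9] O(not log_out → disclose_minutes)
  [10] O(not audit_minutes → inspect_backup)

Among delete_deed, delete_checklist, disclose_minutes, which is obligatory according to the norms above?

delete_checklist

By case analysis on not arm_system: premise 6 gives O(not arm_system → not close_hatch) and premise 5 gives O(arm_system → not close_hatch), so O(not close_hatch) either way.
With premise 3, O(not close_hatch → not inspect_backup), the K-axiom yields O(not inspect_backup).
The contrapositive of premise 10 (O(not audit_minutes → inspect_backup)) is O(not inspect_backup → audit_minutes), and O(not inspect_backup) is already established, so O(audit_minutes).
The contrapositive of premise 7 (O(not purge_cache → not audit_minutes)) is O(audit_minutes → purge_cache), and O(audit_minutes) is already established, so O(purge_cache).
Applying K to premise 4 (O(purge_cache → delete_checklist)) and O(purge_cache) yields O(delete_checklist).
So O(delete_checklist) holds — delete_checklist is obligatory. None of the other listed options is made obligatory by any chain of premises.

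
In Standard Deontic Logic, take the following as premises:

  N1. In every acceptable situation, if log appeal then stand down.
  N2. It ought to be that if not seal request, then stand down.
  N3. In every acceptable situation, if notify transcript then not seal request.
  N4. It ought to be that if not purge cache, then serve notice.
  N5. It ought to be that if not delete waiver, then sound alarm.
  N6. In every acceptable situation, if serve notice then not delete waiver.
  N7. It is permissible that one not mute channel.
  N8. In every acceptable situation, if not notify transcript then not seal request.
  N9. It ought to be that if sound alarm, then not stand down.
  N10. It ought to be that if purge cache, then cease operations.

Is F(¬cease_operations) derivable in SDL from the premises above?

Yes

Premises 8 and 3 are O(¬notify_transcript → ¬seal_request) and O(notify_transcript → ¬seal_request); every ideal world satisfies ¬notify_transcript or notify_transcript, so in either case ¬seal_request holds — hence O(¬seal_request).
Applying K to premise 2 (O(¬seal_request → stand_down)) and O(¬seal_request) yields O(stand_down).
The contrapositive of premise 9 (O(sound_alarm → ¬stand_down)) is O(stand_down → ¬sound_alarm), and O(stand_down) is already established, so O(¬sound_alarm).
The contrapositive of premise 5 (O(¬delete_waiver → sound_alarm)) is O(¬sound_alarm → delete_waiver), and O(¬sound_alarm) is already established, so O(delete_waiver).
Premise 6 is O(serve_notice → ¬delete_waiver); contrapositively O(delete_waiver → ¬serve_notice). Since O(delete_waiver) holds, K gives O(¬serve_notice).
Premise 4 is O(¬purge_cache → serve_notice); contrapositively O(¬serve_notice → purge_cache). Since O(¬serve_notice) holds, K gives O(purge_cache).
Premise 10 is O(purge_cache → cease_operations); since O(purge_cache), deontic closure gives O(cease_operations).
Premises 1, 7 do not contribute to this derivation.
So O(cease_operations) holds, i.e. F(¬cease_operations). The claim follows.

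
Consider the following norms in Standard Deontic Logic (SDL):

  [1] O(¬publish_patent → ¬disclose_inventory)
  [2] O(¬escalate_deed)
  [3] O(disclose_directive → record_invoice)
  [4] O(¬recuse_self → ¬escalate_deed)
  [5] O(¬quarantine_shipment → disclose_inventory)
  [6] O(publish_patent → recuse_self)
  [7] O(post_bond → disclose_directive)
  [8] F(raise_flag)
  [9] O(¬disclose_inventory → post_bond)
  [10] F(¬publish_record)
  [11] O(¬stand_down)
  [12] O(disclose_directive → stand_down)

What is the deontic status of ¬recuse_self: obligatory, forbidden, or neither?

Forbidden

Premise 11 gives O(¬stand_down).
The contrapositive of premise 12 (O(disclose_directive → stand_down)) is O(¬stand_down → ¬disclose_directive), and O(¬stand_down) is already established, so O(¬disclose_directive).
Premise 7, O(post_bond → disclose_directive), contraposes to O(¬disclose_directive → ¬post_bond); with O(¬disclose_directive) we get O(¬post_bond).
Premise 9 is O(¬disclose_inventory → post_bond); contrapositively O(¬post_bond → disclose_inventory). Since O(¬post_bond) holds, K gives O(disclose_inventory).
Premise 1, O(¬publish_patent → ¬disclose_inventory), contraposes to O(disclose_inventory → publish_patent); with O(disclose_inventory) we get O(publish_patent).
Premise 6 is O(publish_patent → recuse_self); since O(publish_patent), deontic closure gives O(recuse_self).
Premises 2, 3, 4, 5, 8, 10 do not contribute to this derivation.
Thus O(recuse_self), which is F(¬recuse_self): ¬recuse_self is forbidden.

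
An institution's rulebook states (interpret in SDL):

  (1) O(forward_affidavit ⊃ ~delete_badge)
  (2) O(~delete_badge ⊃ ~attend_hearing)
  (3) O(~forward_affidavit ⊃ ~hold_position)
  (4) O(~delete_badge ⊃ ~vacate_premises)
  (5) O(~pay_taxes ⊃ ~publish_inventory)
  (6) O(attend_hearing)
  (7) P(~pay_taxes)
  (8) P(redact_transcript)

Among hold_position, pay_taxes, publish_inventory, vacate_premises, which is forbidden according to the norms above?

hold_position

Premise 6 gives O(attend_hearing).
Premise 2 is O(~delete_badge ⊃ ~attend_hearing); contrapositively O(attend_hearing ⊃ delete_badge). Since O(attend_hearing) holds, K gives O(delete_badge).
Premise 1, O(forward_affidavit ⊃ ~delete_badge), contraposes to O(delete_badge ⊃ ~forward_affidavit); with O(delete_badge) we get O(~forward_affidavit).
From O(~forward_affidavit) and premise 3, O(~forward_affidavit ⊃ ~hold_position), we obtain O(~hold_position).
So O(~hold_position) holds, i.e. hold_position is forbidden. None of the other listed options is forbidden under the premises.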